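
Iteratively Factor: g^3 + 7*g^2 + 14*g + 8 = (g + 2)*(g^2 + 5*g + 4) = (g + 1)*(g + 2)*(g + 4)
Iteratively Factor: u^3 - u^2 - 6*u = (u - 3)*(u^2 + 2*u) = (u - 3)*(u + 2)*(u)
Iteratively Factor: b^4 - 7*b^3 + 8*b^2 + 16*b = (b)*(b^3 - 7*b^2 + 8*b + 16) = b*(b - 4)*(b^2 - 3*b - 4) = b*(b - 4)*(b + 1)*(b - 4)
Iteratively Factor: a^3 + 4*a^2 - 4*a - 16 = (a - 2)*(a^2 + 6*a + 8) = (a - 2)*(a + 2)*(a + 4)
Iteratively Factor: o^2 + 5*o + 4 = (o + 4)*(o + 1)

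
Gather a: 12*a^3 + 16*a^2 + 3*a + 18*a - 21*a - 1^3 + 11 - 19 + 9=12*a^3 + 16*a^2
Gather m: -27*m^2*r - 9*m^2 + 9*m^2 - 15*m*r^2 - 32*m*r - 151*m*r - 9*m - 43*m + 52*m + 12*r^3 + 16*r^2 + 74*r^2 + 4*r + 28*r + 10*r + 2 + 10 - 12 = -27*m^2*r + m*(-15*r^2 - 183*r) + 12*r^3 + 90*r^2 + 42*r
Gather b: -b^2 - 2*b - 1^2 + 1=-b^2 - 2*b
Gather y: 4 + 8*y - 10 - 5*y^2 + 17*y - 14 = -5*y^2 + 25*y - 20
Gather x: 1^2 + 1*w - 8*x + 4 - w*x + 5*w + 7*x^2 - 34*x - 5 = 6*w + 7*x^2 + x*(-w - 42)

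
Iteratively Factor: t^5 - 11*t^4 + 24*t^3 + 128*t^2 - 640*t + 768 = (t - 4)*(t^4 - 7*t^3 - 4*t^2 + 112*t - 192) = (t - 4)*(t + 4)*(t^3 - 11*t^2 + 40*t - 48) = (t - 4)^2*(t + 4)*(t^2 - 7*t + 12) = (t - 4)^3*(t + 4)*(t - 3)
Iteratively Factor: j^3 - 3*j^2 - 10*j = (j)*(j^2 - 3*j - 10) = j*(j + 2)*(j - 5)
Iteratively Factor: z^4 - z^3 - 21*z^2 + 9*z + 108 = (z - 3)*(z^3 + 2*z^2 - 15*z - 36) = (z - 3)*(z + 3)*(z^2 - z - 12) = (z - 4)*(z - 3)*(z + 3)*(z + 3)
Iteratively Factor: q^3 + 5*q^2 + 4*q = (q + 4)*(q^2 + q) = q*(q + 4)*(q + 1)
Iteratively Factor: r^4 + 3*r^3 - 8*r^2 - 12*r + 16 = (r - 1)*(r^3 + 4*r^2 - 4*r - 16) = (r - 1)*(r + 4)*(r^2 - 4) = (r - 1)*(r + 2)*(r + 4)*(r - 2)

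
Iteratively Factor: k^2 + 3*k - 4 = (k - 1)*(k + 4)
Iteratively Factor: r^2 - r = (r)*(r - 1)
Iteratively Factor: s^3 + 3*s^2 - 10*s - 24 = (s - 3)*(s^2 + 6*s + 8) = (s - 3)*(s + 4)*(s + 2)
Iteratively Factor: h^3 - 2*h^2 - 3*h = (h)*(h^2 - 2*h - 3) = h*(h - 3)*(h + 1)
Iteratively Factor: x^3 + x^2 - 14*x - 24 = (x - 4)*(x^2 + 5*x + 6) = (x - 4)*(x + 3)*(x + 2)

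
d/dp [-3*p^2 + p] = 1 - 6*p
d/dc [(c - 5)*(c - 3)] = 2*c - 8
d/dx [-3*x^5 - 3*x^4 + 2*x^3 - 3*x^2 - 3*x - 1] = -15*x^4 - 12*x^3 + 6*x^2 - 6*x - 3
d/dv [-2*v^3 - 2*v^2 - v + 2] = -6*v^2 - 4*v - 1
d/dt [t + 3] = 1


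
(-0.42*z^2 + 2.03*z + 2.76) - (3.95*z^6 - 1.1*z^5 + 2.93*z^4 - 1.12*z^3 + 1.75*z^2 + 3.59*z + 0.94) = -3.95*z^6 + 1.1*z^5 - 2.93*z^4 + 1.12*z^3 - 2.17*z^2 - 1.56*z + 1.82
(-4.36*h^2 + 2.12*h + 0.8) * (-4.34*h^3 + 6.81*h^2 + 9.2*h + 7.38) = 18.9224*h^5 - 38.8924*h^4 - 29.1468*h^3 - 7.2248*h^2 + 23.0056*h + 5.904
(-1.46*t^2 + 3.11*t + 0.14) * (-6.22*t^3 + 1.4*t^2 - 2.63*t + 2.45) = 9.0812*t^5 - 21.3882*t^4 + 7.323*t^3 - 11.5603*t^2 + 7.2513*t + 0.343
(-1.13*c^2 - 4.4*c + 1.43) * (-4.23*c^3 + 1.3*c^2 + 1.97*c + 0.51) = 4.7799*c^5 + 17.143*c^4 - 13.995*c^3 - 7.3853*c^2 + 0.5731*c + 0.7293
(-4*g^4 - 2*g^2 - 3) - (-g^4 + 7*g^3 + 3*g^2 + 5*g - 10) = -3*g^4 - 7*g^3 - 5*g^2 - 5*g + 7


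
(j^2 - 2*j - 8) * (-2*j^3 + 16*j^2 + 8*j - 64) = -2*j^5 + 20*j^4 - 8*j^3 - 208*j^2 + 64*j + 512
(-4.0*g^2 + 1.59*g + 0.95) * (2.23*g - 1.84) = -8.92*g^3 + 10.9057*g^2 - 0.8071*g - 1.748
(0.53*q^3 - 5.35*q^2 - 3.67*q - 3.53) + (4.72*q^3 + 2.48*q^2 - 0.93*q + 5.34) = 5.25*q^3 - 2.87*q^2 - 4.6*q + 1.81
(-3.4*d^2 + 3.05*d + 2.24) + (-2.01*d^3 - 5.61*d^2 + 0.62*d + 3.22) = -2.01*d^3 - 9.01*d^2 + 3.67*d + 5.46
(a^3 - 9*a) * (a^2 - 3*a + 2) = a^5 - 3*a^4 - 7*a^3 + 27*a^2 - 18*a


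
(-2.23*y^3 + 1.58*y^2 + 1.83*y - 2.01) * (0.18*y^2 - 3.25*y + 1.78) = -0.4014*y^5 + 7.5319*y^4 - 8.775*y^3 - 3.4969*y^2 + 9.7899*y - 3.5778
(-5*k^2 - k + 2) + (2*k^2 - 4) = -3*k^2 - k - 2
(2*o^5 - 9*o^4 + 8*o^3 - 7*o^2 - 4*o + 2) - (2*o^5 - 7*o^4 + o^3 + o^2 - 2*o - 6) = -2*o^4 + 7*o^3 - 8*o^2 - 2*o + 8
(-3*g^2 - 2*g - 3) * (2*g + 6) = -6*g^3 - 22*g^2 - 18*g - 18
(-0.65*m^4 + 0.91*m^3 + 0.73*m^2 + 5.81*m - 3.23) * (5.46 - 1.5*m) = 0.975*m^5 - 4.914*m^4 + 3.8736*m^3 - 4.7292*m^2 + 36.5676*m - 17.6358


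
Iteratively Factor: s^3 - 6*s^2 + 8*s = (s - 2)*(s^2 - 4*s) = (s - 4)*(s - 2)*(s)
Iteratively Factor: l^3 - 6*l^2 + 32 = (l - 4)*(l^2 - 2*l - 8) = (l - 4)^2*(l + 2)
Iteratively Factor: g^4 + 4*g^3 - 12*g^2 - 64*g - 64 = (g + 2)*(g^3 + 2*g^2 - 16*g - 32) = (g + 2)^2*(g^2 - 16) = (g + 2)^2*(g + 4)*(g - 4)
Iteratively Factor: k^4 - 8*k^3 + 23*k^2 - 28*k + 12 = (k - 2)*(k^3 - 6*k^2 + 11*k - 6) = (k - 3)*(k - 2)*(k^2 - 3*k + 2) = (k - 3)*(k - 2)*(k - 1)*(k - 2)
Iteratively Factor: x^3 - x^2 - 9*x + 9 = (x - 3)*(x^2 + 2*x - 3) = (x - 3)*(x + 3)*(x - 1)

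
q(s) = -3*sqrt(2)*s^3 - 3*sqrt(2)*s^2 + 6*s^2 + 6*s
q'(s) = -9*sqrt(2)*s^2 - 6*sqrt(2)*s + 12*s + 6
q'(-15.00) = -2910.50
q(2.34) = -30.70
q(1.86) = -10.06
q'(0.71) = 2.08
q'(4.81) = -271.57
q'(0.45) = 5.00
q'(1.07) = -4.81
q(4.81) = -402.62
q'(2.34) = -55.47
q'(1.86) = -31.50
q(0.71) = 3.63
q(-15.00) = 14624.32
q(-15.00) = 14624.32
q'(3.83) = -167.24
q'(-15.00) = -2910.50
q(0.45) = 2.67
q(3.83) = -189.60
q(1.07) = 3.23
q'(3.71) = -156.15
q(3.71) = -170.20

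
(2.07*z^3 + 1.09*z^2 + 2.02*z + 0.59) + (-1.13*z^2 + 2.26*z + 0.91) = 2.07*z^3 - 0.0399999999999998*z^2 + 4.28*z + 1.5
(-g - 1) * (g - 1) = 1 - g^2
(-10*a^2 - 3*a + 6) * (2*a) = -20*a^3 - 6*a^2 + 12*a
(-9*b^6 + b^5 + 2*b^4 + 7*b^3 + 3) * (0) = 0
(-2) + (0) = -2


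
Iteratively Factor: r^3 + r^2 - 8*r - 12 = (r + 2)*(r^2 - r - 6) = (r - 3)*(r + 2)*(r + 2)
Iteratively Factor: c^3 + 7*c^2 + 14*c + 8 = (c + 1)*(c^2 + 6*c + 8) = (c + 1)*(c + 4)*(c + 2)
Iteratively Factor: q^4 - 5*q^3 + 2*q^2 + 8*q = (q + 1)*(q^3 - 6*q^2 + 8*q) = (q - 2)*(q + 1)*(q^2 - 4*q) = q*(q - 2)*(q + 1)*(q - 4)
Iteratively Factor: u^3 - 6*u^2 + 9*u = (u - 3)*(u^2 - 3*u) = u*(u - 3)*(u - 3)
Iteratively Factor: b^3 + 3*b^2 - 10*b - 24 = (b + 2)*(b^2 + b - 12) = (b + 2)*(b + 4)*(b - 3)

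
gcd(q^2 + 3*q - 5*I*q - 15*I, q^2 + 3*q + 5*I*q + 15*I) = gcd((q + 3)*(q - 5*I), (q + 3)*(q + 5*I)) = q + 3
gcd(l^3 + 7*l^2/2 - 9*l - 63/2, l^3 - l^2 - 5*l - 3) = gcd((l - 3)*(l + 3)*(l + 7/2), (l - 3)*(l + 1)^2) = l - 3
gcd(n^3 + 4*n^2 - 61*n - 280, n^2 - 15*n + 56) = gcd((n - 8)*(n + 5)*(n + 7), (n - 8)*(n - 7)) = n - 8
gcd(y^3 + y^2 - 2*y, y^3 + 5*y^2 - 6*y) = y^2 - y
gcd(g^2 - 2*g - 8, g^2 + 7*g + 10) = g + 2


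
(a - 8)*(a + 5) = a^2 - 3*a - 40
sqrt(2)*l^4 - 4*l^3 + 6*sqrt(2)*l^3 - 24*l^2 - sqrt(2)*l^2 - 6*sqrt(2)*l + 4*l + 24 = (l - 1)*(l + 6)*(l - 2*sqrt(2))*(sqrt(2)*l + sqrt(2))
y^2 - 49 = (y - 7)*(y + 7)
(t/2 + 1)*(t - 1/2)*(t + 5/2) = t^3/2 + 2*t^2 + 11*t/8 - 5/4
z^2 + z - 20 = (z - 4)*(z + 5)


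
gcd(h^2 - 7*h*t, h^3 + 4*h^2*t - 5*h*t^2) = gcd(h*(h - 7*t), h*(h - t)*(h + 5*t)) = h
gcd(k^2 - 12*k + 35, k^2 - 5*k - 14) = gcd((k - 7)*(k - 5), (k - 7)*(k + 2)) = k - 7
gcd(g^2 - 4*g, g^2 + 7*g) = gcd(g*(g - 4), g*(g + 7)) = g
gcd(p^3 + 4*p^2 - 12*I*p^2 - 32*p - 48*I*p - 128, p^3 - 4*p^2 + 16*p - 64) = p - 4*I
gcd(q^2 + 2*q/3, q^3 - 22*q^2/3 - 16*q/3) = q^2 + 2*q/3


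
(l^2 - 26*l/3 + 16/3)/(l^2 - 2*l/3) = (l - 8)/l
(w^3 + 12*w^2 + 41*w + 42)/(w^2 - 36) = (w^3 + 12*w^2 + 41*w + 42)/(w^2 - 36)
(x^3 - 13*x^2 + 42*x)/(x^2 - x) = (x^2 - 13*x + 42)/(x - 1)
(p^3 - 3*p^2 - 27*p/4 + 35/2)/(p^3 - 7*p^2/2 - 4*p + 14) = (p + 5/2)/(p + 2)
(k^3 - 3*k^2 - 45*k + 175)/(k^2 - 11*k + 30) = (k^2 + 2*k - 35)/(k - 6)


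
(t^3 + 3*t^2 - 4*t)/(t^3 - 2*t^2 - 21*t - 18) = t*(-t^2 - 3*t + 4)/(-t^3 + 2*t^2 + 21*t + 18)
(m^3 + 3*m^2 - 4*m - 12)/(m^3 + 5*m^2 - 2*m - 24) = (m + 2)/(m + 4)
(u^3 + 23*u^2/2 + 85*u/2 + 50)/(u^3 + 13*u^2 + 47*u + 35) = (u^2 + 13*u/2 + 10)/(u^2 + 8*u + 7)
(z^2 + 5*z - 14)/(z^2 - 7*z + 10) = (z + 7)/(z - 5)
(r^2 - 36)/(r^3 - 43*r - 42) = (r - 6)/(r^2 - 6*r - 7)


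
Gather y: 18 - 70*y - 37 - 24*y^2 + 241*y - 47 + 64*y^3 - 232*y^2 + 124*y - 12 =64*y^3 - 256*y^2 + 295*y - 78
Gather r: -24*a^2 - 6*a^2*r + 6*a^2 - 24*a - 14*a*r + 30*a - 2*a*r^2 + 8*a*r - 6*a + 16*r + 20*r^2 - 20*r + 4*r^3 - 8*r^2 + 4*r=-18*a^2 + 4*r^3 + r^2*(12 - 2*a) + r*(-6*a^2 - 6*a)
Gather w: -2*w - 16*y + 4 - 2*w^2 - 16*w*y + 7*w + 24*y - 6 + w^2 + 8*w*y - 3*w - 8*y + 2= -w^2 + w*(2 - 8*y)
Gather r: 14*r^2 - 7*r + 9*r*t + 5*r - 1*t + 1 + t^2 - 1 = 14*r^2 + r*(9*t - 2) + t^2 - t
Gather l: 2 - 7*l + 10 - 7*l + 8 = 20 - 14*l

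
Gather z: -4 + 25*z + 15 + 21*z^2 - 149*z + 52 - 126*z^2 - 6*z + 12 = -105*z^2 - 130*z + 75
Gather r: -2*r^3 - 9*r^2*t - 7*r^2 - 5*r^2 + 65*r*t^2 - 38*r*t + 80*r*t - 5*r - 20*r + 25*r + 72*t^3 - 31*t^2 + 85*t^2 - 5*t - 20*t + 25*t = -2*r^3 + r^2*(-9*t - 12) + r*(65*t^2 + 42*t) + 72*t^3 + 54*t^2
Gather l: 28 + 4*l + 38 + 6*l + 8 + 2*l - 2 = 12*l + 72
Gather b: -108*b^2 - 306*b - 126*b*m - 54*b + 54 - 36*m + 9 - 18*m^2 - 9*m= -108*b^2 + b*(-126*m - 360) - 18*m^2 - 45*m + 63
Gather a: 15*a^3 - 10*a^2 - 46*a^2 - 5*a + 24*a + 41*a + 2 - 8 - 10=15*a^3 - 56*a^2 + 60*a - 16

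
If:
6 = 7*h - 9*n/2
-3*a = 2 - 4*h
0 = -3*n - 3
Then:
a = -8/21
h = 3/14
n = -1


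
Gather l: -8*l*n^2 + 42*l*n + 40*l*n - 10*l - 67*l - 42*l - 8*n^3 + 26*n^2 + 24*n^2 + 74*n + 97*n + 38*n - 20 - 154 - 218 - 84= l*(-8*n^2 + 82*n - 119) - 8*n^3 + 50*n^2 + 209*n - 476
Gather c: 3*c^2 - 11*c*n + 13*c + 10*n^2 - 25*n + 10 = 3*c^2 + c*(13 - 11*n) + 10*n^2 - 25*n + 10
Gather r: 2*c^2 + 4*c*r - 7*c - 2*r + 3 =2*c^2 - 7*c + r*(4*c - 2) + 3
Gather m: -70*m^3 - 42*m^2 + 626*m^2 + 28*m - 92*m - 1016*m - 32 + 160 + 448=-70*m^3 + 584*m^2 - 1080*m + 576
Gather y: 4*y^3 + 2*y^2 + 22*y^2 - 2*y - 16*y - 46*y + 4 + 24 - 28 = 4*y^3 + 24*y^2 - 64*y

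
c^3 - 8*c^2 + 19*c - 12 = (c - 4)*(c - 3)*(c - 1)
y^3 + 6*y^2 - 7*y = y*(y - 1)*(y + 7)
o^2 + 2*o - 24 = (o - 4)*(o + 6)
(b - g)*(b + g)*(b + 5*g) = b^3 + 5*b^2*g - b*g^2 - 5*g^3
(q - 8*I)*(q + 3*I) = q^2 - 5*I*q + 24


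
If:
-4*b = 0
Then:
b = 0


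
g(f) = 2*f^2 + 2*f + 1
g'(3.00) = 14.00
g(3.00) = 25.00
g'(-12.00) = -46.00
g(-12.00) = 265.00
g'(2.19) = 10.76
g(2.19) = 14.97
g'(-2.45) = -7.80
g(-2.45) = 8.10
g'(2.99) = 13.96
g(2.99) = 24.86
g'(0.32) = 3.28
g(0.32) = 1.84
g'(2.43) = 11.72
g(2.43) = 17.67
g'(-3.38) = -11.52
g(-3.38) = 17.09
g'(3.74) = 16.96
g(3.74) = 36.46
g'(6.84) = 29.36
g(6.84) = 108.25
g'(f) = 4*f + 2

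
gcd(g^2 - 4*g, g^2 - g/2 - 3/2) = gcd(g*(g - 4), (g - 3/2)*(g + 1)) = 1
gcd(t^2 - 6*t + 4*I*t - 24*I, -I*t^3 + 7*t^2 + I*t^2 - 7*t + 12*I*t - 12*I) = t + 4*I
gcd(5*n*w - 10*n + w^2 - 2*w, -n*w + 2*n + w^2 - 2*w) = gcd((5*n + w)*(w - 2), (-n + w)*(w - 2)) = w - 2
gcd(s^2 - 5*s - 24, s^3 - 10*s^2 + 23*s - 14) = 1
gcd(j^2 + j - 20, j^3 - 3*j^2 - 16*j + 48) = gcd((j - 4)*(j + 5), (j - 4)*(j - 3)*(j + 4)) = j - 4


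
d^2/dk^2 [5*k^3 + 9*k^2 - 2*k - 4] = 30*k + 18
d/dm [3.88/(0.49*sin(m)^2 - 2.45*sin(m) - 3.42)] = (9.506 - 3.8024*sin(m))*cos(m)/(-0.49*sin(m)^2 + 2.45*sin(m) + 3.42)^2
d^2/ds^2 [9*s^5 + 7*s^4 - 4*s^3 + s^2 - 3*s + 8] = 180*s^3 + 84*s^2 - 24*s + 2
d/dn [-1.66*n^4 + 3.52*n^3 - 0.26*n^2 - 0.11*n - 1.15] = -6.64*n^3 + 10.56*n^2 - 0.52*n - 0.11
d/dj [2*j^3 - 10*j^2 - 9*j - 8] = 6*j^2 - 20*j - 9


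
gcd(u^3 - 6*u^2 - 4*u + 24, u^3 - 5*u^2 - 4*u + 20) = u^2 - 4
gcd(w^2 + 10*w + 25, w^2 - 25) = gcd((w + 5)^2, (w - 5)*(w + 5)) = w + 5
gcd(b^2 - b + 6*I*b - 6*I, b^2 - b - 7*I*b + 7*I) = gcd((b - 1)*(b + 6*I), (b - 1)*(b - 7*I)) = b - 1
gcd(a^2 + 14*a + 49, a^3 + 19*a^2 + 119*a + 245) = a^2 + 14*a + 49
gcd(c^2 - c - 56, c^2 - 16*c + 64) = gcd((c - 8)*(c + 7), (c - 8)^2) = c - 8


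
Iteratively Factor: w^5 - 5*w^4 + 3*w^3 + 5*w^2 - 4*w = (w - 1)*(w^4 - 4*w^3 - w^2 + 4*w) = (w - 1)*(w + 1)*(w^3 - 5*w^2 + 4*w) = w*(w - 1)*(w + 1)*(w^2 - 5*w + 4) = w*(w - 4)*(w - 1)*(w + 1)*(w - 1)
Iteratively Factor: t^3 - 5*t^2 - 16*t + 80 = (t - 5)*(t^2 - 16) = (t - 5)*(t - 4)*(t + 4)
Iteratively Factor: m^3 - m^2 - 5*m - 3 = (m + 1)*(m^2 - 2*m - 3) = (m + 1)^2*(m - 3)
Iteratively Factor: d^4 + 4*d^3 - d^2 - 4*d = (d)*(d^3 + 4*d^2 - d - 4) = d*(d + 1)*(d^2 + 3*d - 4) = d*(d - 1)*(d + 1)*(d + 4)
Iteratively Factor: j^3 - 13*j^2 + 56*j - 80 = (j - 4)*(j^2 - 9*j + 20) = (j - 5)*(j - 4)*(j - 4)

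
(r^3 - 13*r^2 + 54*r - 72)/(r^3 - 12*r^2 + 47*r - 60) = (r - 6)/(r - 5)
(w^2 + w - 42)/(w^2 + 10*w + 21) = (w - 6)/(w + 3)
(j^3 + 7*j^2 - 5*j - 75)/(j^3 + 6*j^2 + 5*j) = (j^2 + 2*j - 15)/(j*(j + 1))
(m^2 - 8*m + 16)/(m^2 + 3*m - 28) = (m - 4)/(m + 7)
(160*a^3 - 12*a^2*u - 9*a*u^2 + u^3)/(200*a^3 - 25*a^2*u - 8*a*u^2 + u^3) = (4*a + u)/(5*a + u)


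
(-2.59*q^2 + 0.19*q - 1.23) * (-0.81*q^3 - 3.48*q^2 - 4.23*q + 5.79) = 2.0979*q^5 + 8.8593*q^4 + 11.2908*q^3 - 11.5194*q^2 + 6.303*q - 7.1217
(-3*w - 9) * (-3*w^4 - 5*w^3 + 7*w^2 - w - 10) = 9*w^5 + 42*w^4 + 24*w^3 - 60*w^2 + 39*w + 90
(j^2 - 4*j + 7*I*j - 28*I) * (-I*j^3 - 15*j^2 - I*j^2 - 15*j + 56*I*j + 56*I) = -I*j^5 - 8*j^4 + 3*I*j^4 + 24*j^3 - 45*I*j^3 - 360*j^2 + 147*I*j^2 + 1176*j + 196*I*j + 1568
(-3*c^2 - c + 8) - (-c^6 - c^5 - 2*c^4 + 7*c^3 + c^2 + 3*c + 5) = c^6 + c^5 + 2*c^4 - 7*c^3 - 4*c^2 - 4*c + 3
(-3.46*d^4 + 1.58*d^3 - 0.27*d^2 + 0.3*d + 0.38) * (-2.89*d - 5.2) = 9.9994*d^5 + 13.4258*d^4 - 7.4357*d^3 + 0.537*d^2 - 2.6582*d - 1.976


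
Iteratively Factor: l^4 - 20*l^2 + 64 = (l + 4)*(l^3 - 4*l^2 - 4*l + 16) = (l - 4)*(l + 4)*(l^2 - 4) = (l - 4)*(l - 2)*(l + 4)*(l + 2)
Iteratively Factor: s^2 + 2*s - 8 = (s + 4)*(s - 2)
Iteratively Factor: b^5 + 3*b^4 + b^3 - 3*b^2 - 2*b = (b + 1)*(b^4 + 2*b^3 - b^2 - 2*b) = (b - 1)*(b + 1)*(b^3 + 3*b^2 + 2*b) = (b - 1)*(b + 1)*(b + 2)*(b^2 + b) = b*(b - 1)*(b + 1)*(b + 2)*(b + 1)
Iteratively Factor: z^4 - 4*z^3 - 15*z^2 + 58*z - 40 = (z - 1)*(z^3 - 3*z^2 - 18*z + 40) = (z - 5)*(z - 1)*(z^2 + 2*z - 8) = (z - 5)*(z - 2)*(z - 1)*(z + 4)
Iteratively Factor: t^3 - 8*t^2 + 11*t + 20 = (t - 4)*(t^2 - 4*t - 5) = (t - 5)*(t - 4)*(t + 1)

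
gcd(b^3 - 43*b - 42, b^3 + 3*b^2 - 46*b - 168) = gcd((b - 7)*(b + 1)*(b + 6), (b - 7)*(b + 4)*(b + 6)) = b^2 - b - 42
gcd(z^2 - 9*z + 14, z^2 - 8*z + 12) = z - 2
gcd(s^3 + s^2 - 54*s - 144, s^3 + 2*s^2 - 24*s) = s + 6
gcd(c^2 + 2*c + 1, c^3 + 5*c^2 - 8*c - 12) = c + 1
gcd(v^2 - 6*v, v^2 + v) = v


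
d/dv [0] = 0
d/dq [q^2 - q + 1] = 2*q - 1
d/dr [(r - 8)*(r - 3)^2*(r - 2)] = 4*r^3 - 48*r^2 + 170*r - 186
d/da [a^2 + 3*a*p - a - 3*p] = 2*a + 3*p - 1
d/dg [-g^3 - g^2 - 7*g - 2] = -3*g^2 - 2*g - 7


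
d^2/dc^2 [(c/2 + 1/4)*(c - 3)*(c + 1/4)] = 3*c - 9/4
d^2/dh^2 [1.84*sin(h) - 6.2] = -1.84*sin(h)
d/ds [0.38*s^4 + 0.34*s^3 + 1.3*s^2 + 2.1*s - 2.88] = 1.52*s^3 + 1.02*s^2 + 2.6*s + 2.1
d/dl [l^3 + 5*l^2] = l*(3*l + 10)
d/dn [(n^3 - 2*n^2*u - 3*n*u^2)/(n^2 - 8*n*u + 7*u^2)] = (n^4 - 16*n^3*u + 40*n^2*u^2 - 28*n*u^3 - 21*u^4)/(n^4 - 16*n^3*u + 78*n^2*u^2 - 112*n*u^3 + 49*u^4)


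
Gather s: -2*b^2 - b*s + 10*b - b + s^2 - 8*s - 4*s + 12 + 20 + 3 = -2*b^2 + 9*b + s^2 + s*(-b - 12) + 35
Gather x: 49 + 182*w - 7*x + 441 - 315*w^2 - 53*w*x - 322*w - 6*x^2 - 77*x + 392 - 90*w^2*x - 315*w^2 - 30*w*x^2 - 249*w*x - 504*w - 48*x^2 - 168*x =-630*w^2 - 644*w + x^2*(-30*w - 54) + x*(-90*w^2 - 302*w - 252) + 882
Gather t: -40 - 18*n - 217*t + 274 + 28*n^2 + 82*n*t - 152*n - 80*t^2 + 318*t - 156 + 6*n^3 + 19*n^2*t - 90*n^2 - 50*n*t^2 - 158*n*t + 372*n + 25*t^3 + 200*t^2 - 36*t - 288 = 6*n^3 - 62*n^2 + 202*n + 25*t^3 + t^2*(120 - 50*n) + t*(19*n^2 - 76*n + 65) - 210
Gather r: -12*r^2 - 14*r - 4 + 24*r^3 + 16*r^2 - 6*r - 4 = 24*r^3 + 4*r^2 - 20*r - 8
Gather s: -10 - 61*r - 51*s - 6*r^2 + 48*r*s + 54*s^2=-6*r^2 - 61*r + 54*s^2 + s*(48*r - 51) - 10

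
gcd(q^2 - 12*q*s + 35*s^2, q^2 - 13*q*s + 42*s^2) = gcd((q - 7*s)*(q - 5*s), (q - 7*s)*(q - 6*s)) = q - 7*s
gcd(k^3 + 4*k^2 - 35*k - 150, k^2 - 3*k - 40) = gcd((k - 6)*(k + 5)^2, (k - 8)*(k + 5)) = k + 5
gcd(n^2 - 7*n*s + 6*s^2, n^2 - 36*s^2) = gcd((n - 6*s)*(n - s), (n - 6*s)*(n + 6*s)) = -n + 6*s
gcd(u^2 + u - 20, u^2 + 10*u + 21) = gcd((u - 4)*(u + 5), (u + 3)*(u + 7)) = 1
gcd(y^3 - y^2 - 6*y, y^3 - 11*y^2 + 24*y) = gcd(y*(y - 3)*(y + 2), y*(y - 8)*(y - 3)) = y^2 - 3*y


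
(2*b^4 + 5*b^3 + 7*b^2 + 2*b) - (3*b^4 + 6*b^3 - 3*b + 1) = -b^4 - b^3 + 7*b^2 + 5*b - 1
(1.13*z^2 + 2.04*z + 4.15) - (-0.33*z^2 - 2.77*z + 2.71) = 1.46*z^2 + 4.81*z + 1.44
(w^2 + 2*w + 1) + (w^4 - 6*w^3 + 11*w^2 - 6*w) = w^4 - 6*w^3 + 12*w^2 - 4*w + 1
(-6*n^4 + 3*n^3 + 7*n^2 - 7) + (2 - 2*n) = -6*n^4 + 3*n^3 + 7*n^2 - 2*n - 5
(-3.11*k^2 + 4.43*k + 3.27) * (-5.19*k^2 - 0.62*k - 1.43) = 16.1409*k^4 - 21.0635*k^3 - 15.2706*k^2 - 8.3623*k - 4.6761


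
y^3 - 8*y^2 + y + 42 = (y - 7)*(y - 3)*(y + 2)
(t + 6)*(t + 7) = t^2 + 13*t + 42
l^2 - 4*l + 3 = (l - 3)*(l - 1)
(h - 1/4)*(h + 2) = h^2 + 7*h/4 - 1/2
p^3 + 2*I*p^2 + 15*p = p*(p - 3*I)*(p + 5*I)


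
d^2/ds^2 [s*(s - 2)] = 2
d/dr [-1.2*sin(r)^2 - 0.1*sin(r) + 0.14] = -(2.4*sin(r) + 0.1)*cos(r)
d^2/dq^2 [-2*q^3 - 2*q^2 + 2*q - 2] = -12*q - 4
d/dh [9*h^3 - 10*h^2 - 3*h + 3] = 27*h^2 - 20*h - 3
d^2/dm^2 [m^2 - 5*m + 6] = 2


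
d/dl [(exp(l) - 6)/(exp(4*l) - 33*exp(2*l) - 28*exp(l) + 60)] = 3*(-exp(2*l) - 4*exp(l) - 1)*exp(l)/(exp(6*l) + 12*exp(5*l) + 42*exp(4*l) + 16*exp(3*l) - 111*exp(2*l) - 60*exp(l) + 100)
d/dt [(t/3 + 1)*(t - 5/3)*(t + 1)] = t^2 + 14*t/9 - 11/9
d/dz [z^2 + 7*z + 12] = 2*z + 7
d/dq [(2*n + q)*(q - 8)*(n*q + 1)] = n*(2*n + q)*(q - 8) + (2*n + q)*(n*q + 1) + (q - 8)*(n*q + 1)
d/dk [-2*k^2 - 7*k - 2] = -4*k - 7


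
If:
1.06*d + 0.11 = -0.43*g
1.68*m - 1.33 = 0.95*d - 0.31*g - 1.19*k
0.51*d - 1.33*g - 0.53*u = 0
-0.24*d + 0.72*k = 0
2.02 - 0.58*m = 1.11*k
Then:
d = 1.86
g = -4.84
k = 0.62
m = 2.30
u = 13.93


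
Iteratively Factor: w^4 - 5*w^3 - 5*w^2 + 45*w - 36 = (w - 1)*(w^3 - 4*w^2 - 9*w + 36) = (w - 3)*(w - 1)*(w^2 - w - 12) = (w - 4)*(w - 3)*(w - 1)*(w + 3)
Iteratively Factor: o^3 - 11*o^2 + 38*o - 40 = (o - 5)*(o^2 - 6*o + 8) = (o - 5)*(o - 2)*(o - 4)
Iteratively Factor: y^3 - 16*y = (y - 4)*(y^2 + 4*y) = (y - 4)*(y + 4)*(y)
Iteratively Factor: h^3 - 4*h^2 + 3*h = (h - 1)*(h^2 - 3*h) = (h - 3)*(h - 1)*(h)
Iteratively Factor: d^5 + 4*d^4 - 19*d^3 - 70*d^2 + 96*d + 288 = (d + 2)*(d^4 + 2*d^3 - 23*d^2 - 24*d + 144) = (d + 2)*(d + 4)*(d^3 - 2*d^2 - 15*d + 36) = (d - 3)*(d + 2)*(d + 4)*(d^2 + d - 12) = (d - 3)*(d + 2)*(d + 4)^2*(d - 3)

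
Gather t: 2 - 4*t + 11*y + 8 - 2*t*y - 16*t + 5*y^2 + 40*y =t*(-2*y - 20) + 5*y^2 + 51*y + 10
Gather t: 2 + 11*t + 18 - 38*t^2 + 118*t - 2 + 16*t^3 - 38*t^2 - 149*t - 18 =16*t^3 - 76*t^2 - 20*t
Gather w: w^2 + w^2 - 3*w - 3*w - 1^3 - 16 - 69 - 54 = 2*w^2 - 6*w - 140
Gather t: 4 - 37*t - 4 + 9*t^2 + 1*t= 9*t^2 - 36*t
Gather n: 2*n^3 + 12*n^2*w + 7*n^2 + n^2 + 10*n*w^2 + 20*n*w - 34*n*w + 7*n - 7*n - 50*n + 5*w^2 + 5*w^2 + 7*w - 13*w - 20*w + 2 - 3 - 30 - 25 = 2*n^3 + n^2*(12*w + 8) + n*(10*w^2 - 14*w - 50) + 10*w^2 - 26*w - 56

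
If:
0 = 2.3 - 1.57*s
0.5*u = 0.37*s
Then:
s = 1.46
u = 1.08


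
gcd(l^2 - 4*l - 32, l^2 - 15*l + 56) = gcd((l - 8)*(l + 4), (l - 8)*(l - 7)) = l - 8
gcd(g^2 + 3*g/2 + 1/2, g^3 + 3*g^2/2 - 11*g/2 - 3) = g + 1/2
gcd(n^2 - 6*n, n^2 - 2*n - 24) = n - 6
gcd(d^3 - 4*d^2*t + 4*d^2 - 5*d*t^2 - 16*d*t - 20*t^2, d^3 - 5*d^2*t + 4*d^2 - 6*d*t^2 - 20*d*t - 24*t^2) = d^2 + d*t + 4*d + 4*t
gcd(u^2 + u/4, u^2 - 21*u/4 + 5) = 1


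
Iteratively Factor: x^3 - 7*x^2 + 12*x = (x - 4)*(x^2 - 3*x) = x*(x - 4)*(x - 3)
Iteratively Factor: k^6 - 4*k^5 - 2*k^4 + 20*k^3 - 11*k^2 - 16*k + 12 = (k - 1)*(k^5 - 3*k^4 - 5*k^3 + 15*k^2 + 4*k - 12) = (k - 1)*(k + 2)*(k^4 - 5*k^3 + 5*k^2 + 5*k - 6) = (k - 2)*(k - 1)*(k + 2)*(k^3 - 3*k^2 - k + 3) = (k - 2)*(k - 1)^2*(k + 2)*(k^2 - 2*k - 3) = (k - 3)*(k - 2)*(k - 1)^2*(k + 2)*(k + 1)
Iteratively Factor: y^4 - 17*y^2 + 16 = (y - 1)*(y^3 + y^2 - 16*y - 16) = (y - 4)*(y - 1)*(y^2 + 5*y + 4) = (y - 4)*(y - 1)*(y + 4)*(y + 1)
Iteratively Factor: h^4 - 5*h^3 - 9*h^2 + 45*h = (h + 3)*(h^3 - 8*h^2 + 15*h) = (h - 5)*(h + 3)*(h^2 - 3*h) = h*(h - 5)*(h + 3)*(h - 3)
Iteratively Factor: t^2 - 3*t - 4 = (t + 1)*(t - 4)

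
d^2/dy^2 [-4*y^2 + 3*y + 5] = -8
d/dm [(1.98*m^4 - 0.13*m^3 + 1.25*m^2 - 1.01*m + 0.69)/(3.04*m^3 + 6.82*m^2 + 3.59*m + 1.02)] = (6.0192*m^6 + 27.0072*m^5 + 16.638*m^4 + 13.2858*m^3 + 4.6851*m^2 - 6.8616*m - 3.5073)/(9.2416*m^6 + 41.4656*m^5 + 68.3396*m^4 + 55.1692*m^3 + 26.8009*m^2 + 7.3236*m + 1.0404)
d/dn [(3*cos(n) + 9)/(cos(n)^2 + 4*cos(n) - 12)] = 3*(cos(n)^2 + 6*cos(n) + 24)*sin(n)/(cos(n)^2 + 4*cos(n) - 12)^2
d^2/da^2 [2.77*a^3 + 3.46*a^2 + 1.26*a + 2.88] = 16.62*a + 6.92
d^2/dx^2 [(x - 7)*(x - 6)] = 2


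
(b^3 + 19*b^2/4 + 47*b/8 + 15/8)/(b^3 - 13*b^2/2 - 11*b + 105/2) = (8*b^2 + 14*b + 5)/(4*(2*b^2 - 19*b + 35))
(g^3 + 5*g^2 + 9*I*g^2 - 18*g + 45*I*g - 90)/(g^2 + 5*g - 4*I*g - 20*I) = (g^2 + 9*I*g - 18)/(g - 4*I)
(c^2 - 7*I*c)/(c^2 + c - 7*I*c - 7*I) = c/(c + 1)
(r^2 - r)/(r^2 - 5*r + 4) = r/(r - 4)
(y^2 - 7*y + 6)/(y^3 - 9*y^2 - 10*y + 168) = (y - 1)/(y^2 - 3*y - 28)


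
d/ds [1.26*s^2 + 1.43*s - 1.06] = 2.52*s + 1.43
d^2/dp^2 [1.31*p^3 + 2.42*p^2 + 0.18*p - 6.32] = 7.86*p + 4.84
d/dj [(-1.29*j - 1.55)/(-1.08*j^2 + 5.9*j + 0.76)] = (-1.3932*j^2 - 3.348*j + 8.1646)/(1.1664*j^4 - 12.744*j^3 + 33.1684*j^2 + 8.968*j + 0.5776)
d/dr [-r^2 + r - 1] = 1 - 2*r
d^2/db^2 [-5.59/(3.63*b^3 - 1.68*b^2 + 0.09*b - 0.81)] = ((121.7502*b - 18.7824)*(3.63*b^3 - 1.68*b^2 + 0.09*b - 0.81) - 5.59*(10.89*b^2 - 3.36*b + 0.09)*(21.78*b^2 - 6.72*b + 0.18))/(3.63*b^3 - 1.68*b^2 + 0.09*b - 0.81)^3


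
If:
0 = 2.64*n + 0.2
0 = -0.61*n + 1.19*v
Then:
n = -0.08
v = -0.04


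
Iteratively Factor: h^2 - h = (h - 1)*(h)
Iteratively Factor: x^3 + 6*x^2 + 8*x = (x)*(x^2 + 6*x + 8) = x*(x + 4)*(x + 2)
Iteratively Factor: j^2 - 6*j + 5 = (j - 5)*(j - 1)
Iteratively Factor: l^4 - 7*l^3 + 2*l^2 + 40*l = (l - 4)*(l^3 - 3*l^2 - 10*l) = (l - 4)*(l + 2)*(l^2 - 5*l) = (l - 5)*(l - 4)*(l + 2)*(l)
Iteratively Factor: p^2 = (p)*(p)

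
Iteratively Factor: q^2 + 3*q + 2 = (q + 2)*(q + 1)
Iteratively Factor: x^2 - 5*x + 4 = (x - 1)*(x - 4)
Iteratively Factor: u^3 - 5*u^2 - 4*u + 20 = (u - 5)*(u^2 - 4) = (u - 5)*(u + 2)*(u - 2)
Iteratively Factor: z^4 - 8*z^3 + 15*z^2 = (z - 3)*(z^3 - 5*z^2) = z*(z - 3)*(z^2 - 5*z) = z*(z - 5)*(z - 3)*(z)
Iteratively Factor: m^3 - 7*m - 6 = (m + 2)*(m^2 - 2*m - 3) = (m + 1)*(m + 2)*(m - 3)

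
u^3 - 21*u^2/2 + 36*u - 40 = (u - 4)^2*(u - 5/2)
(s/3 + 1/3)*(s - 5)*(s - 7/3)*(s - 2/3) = s^4/3 - 7*s^3/3 + 77*s^2/27 + 79*s/27 - 70/27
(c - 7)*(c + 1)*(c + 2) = c^3 - 4*c^2 - 19*c - 14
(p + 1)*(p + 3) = p^2 + 4*p + 3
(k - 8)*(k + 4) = k^2 - 4*k - 32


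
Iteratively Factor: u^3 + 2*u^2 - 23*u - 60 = (u + 3)*(u^2 - u - 20) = (u - 5)*(u + 3)*(u + 4)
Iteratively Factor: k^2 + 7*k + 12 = (k + 3)*(k + 4)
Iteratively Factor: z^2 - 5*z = (z)*(z - 5)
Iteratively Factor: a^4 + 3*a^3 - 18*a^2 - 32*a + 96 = (a + 4)*(a^3 - a^2 - 14*a + 24) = (a - 2)*(a + 4)*(a^2 + a - 12) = (a - 3)*(a - 2)*(a + 4)*(a + 4)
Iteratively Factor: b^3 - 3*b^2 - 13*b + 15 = (b - 5)*(b^2 + 2*b - 3) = (b - 5)*(b - 1)*(b + 3)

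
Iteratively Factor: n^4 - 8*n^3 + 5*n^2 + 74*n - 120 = (n - 2)*(n^3 - 6*n^2 - 7*n + 60) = (n - 5)*(n - 2)*(n^2 - n - 12) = (n - 5)*(n - 2)*(n + 3)*(n - 4)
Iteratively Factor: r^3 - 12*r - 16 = (r + 2)*(r^2 - 2*r - 8) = (r - 4)*(r + 2)*(r + 2)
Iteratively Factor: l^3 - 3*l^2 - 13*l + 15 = (l - 5)*(l^2 + 2*l - 3) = (l - 5)*(l + 3)*(l - 1)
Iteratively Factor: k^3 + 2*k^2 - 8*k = (k + 4)*(k^2 - 2*k) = (k - 2)*(k + 4)*(k)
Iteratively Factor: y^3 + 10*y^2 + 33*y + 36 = (y + 4)*(y^2 + 6*y + 9) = (y + 3)*(y + 4)*(y + 3)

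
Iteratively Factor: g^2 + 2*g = (g + 2)*(g)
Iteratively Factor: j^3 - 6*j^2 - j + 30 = (j - 5)*(j^2 - j - 6) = (j - 5)*(j + 2)*(j - 3)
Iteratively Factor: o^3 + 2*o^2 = (o + 2)*(o^2) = o*(o + 2)*(o)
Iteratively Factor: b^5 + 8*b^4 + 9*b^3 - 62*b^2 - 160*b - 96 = (b + 1)*(b^4 + 7*b^3 + 2*b^2 - 64*b - 96) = (b + 1)*(b + 4)*(b^3 + 3*b^2 - 10*b - 24) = (b + 1)*(b + 4)^2*(b^2 - b - 6) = (b + 1)*(b + 2)*(b + 4)^2*(b - 3)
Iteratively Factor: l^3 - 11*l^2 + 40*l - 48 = (l - 4)*(l^2 - 7*l + 12) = (l - 4)^2*(l - 3)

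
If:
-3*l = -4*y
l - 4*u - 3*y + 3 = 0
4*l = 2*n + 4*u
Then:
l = 4*y/3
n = 7*y/2 - 3/2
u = 3/4 - 5*y/12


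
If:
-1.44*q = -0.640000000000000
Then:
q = 0.44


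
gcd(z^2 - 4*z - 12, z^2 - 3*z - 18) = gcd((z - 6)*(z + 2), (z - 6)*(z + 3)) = z - 6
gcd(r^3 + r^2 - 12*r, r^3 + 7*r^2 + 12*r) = r^2 + 4*r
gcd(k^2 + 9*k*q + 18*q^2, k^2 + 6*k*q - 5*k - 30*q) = k + 6*q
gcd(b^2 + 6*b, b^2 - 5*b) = b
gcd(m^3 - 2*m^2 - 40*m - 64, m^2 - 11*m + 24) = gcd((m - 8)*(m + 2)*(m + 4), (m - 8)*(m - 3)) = m - 8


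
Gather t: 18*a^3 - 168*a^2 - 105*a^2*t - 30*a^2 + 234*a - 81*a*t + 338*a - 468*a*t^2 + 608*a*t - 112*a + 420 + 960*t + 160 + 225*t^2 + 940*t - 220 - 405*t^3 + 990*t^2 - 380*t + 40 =18*a^3 - 198*a^2 + 460*a - 405*t^3 + t^2*(1215 - 468*a) + t*(-105*a^2 + 527*a + 1520) + 400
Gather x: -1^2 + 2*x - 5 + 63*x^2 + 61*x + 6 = 63*x^2 + 63*x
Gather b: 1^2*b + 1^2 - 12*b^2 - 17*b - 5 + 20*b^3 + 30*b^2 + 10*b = 20*b^3 + 18*b^2 - 6*b - 4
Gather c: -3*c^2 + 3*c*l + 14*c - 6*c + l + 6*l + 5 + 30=-3*c^2 + c*(3*l + 8) + 7*l + 35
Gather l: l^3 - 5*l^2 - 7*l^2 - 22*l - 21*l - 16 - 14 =l^3 - 12*l^2 - 43*l - 30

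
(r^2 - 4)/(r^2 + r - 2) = (r - 2)/(r - 1)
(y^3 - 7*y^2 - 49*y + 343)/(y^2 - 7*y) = y - 49/y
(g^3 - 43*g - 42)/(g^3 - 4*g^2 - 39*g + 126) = (g + 1)/(g - 3)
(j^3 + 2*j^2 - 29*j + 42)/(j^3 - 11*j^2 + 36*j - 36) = (j + 7)/(j - 6)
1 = 1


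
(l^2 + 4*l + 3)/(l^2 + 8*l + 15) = (l + 1)/(l + 5)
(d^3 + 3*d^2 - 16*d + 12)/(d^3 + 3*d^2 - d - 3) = (d^2 + 4*d - 12)/(d^2 + 4*d + 3)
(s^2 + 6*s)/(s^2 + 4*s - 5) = s*(s + 6)/(s^2 + 4*s - 5)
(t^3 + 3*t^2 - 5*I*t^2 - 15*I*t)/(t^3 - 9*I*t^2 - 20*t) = (t + 3)/(t - 4*I)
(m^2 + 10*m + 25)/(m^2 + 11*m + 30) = (m + 5)/(m + 6)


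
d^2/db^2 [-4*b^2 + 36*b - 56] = -8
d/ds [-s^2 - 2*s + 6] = -2*s - 2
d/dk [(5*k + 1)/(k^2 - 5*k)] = (-5*k^2 - 2*k + 5)/(k^2*(k^2 - 10*k + 25))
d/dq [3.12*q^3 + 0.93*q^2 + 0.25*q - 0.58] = 9.36*q^2 + 1.86*q + 0.25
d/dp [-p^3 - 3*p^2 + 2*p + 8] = -3*p^2 - 6*p + 2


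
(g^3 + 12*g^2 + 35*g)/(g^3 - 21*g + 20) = g*(g + 7)/(g^2 - 5*g + 4)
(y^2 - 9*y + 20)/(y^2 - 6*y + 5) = (y - 4)/(y - 1)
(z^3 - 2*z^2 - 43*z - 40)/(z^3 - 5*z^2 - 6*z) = (z^2 - 3*z - 40)/(z*(z - 6))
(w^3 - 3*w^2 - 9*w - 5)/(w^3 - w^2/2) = 2*(w^3 - 3*w^2 - 9*w - 5)/(w^2*(2*w - 1))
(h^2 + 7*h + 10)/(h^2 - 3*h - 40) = (h + 2)/(h - 8)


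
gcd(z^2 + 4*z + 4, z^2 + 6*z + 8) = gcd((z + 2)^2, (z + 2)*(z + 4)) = z + 2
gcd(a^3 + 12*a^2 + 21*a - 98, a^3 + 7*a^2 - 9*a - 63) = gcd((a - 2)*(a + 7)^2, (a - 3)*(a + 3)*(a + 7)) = a + 7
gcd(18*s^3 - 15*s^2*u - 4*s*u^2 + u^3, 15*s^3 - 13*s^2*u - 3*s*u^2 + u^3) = 3*s^2 - 2*s*u - u^2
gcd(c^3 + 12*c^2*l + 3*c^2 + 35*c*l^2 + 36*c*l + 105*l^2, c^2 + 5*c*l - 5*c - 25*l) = c + 5*l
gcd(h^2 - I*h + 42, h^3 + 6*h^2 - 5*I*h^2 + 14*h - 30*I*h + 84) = h - 7*I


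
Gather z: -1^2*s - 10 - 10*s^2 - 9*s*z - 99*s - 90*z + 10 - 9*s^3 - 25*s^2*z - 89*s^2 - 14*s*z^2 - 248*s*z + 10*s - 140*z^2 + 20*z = -9*s^3 - 99*s^2 - 90*s + z^2*(-14*s - 140) + z*(-25*s^2 - 257*s - 70)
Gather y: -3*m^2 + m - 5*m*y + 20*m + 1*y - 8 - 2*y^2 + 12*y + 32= -3*m^2 + 21*m - 2*y^2 + y*(13 - 5*m) + 24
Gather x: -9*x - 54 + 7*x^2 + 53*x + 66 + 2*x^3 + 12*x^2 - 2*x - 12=2*x^3 + 19*x^2 + 42*x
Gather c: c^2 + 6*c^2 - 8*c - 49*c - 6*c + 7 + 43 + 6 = 7*c^2 - 63*c + 56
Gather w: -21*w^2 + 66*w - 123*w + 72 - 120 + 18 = -21*w^2 - 57*w - 30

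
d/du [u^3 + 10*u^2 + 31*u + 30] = 3*u^2 + 20*u + 31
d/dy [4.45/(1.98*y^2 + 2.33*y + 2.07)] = (-17.622*y - 10.3685)/(1.98*y^2 + 2.33*y + 2.07)^2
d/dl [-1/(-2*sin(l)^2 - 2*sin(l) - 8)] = -(2*sin(l) + 1)*cos(l)/(2*(sin(l)^2 + sin(l) + 4)^2)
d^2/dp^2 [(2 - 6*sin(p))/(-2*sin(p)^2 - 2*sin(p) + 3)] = 2*(-12*sin(p)^5 + 28*sin(p)^4 - 72*sin(p)^3 - 14*sin(p)^2 + 63*sin(p) + 16)/(2*sin(p) - cos(2*p) - 2)^3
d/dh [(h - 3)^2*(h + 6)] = 3*h^2 - 27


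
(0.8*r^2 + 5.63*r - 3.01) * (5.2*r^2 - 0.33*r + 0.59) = 4.16*r^4 + 29.012*r^3 - 17.0379*r^2 + 4.315*r - 1.7759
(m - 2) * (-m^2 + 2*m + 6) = -m^3 + 4*m^2 + 2*m - 12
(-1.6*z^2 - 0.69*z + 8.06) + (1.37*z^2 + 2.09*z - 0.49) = -0.23*z^2 + 1.4*z + 7.57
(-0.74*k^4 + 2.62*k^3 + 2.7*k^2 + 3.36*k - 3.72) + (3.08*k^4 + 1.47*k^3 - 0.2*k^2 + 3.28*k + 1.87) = 2.34*k^4 + 4.09*k^3 + 2.5*k^2 + 6.64*k - 1.85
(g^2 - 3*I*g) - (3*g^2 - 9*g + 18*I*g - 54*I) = -2*g^2 + 9*g - 21*I*g + 54*I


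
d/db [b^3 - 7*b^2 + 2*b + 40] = 3*b^2 - 14*b + 2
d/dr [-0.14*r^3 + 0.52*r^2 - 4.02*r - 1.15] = -0.42*r^2 + 1.04*r - 4.02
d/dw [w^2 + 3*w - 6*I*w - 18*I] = 2*w + 3 - 6*I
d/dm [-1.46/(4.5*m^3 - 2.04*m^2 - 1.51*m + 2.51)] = (19.71*m^2 - 5.9568*m - 2.2046)/(4.5*m^3 - 2.04*m^2 - 1.51*m + 2.51)^2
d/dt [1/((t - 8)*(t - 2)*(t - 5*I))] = (-(t - 8)*(t - 2) - (t - 8)*(t - 5*I) - (t - 2)*(t - 5*I))/((t - 8)^2*(t - 2)^2*(t - 5*I)^2)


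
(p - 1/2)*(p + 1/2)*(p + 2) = p^3 + 2*p^2 - p/4 - 1/2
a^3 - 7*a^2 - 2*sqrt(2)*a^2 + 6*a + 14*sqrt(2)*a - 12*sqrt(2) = (a - 6)*(a - 1)*(a - 2*sqrt(2))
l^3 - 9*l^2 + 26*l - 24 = (l - 4)*(l - 3)*(l - 2)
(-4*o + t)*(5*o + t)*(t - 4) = -20*o^2*t + 80*o^2 + o*t^2 - 4*o*t + t^3 - 4*t^2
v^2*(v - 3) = v^3 - 3*v^2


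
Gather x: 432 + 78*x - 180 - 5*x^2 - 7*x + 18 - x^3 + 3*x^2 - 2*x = -x^3 - 2*x^2 + 69*x + 270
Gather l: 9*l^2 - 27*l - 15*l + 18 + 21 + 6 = 9*l^2 - 42*l + 45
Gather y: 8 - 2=6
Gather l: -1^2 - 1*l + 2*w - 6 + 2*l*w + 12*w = l*(2*w - 1) + 14*w - 7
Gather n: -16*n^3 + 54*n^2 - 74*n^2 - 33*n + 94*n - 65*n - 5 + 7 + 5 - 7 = -16*n^3 - 20*n^2 - 4*n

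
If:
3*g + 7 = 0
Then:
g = -7/3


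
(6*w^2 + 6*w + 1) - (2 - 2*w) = 6*w^2 + 8*w - 1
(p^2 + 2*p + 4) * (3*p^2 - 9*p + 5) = 3*p^4 - 3*p^3 - p^2 - 26*p + 20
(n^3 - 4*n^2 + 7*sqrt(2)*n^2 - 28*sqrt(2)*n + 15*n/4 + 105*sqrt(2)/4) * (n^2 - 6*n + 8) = n^5 - 10*n^4 + 7*sqrt(2)*n^4 - 70*sqrt(2)*n^3 + 143*n^3/4 - 109*n^2/2 + 1001*sqrt(2)*n^2/4 - 763*sqrt(2)*n/2 + 30*n + 210*sqrt(2)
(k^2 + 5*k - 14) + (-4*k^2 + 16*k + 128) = -3*k^2 + 21*k + 114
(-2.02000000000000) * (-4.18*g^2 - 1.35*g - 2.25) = 8.4436*g^2 + 2.727*g + 4.545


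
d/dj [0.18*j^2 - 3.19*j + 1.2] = 0.36*j - 3.19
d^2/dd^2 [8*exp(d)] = 8*exp(d)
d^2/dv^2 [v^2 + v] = 2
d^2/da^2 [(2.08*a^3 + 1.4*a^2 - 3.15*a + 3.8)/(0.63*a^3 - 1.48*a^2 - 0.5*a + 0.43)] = (1.77635683940025e-15*a^7 + 4.990104*a^6 - 3.57020999999999*a^5 + 31.605336*a^4 - 76.168156*a^3 + 55.6617*a^2 + 0.975072000000001*a + 5.89986)/(0.250047*a^9 - 1.762236*a^8 + 3.544506*a^7 + 0.0674090000000005*a^6 - 5.218692*a^5 + 0.902916*a^4 + 2.133661*a^3 - 0.498456*a^2 - 0.27735*a + 0.079507)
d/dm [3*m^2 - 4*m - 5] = 6*m - 4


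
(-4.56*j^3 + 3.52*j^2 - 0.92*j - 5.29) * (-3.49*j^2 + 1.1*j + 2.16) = 15.9144*j^5 - 17.3008*j^4 - 2.7668*j^3 + 25.0533*j^2 - 7.8062*j - 11.4264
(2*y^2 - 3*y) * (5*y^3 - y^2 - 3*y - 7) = 10*y^5 - 17*y^4 - 3*y^3 - 5*y^2 + 21*y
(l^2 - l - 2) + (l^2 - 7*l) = 2*l^2 - 8*l - 2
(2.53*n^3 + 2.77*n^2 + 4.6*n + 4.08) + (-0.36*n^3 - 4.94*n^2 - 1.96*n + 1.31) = 2.17*n^3 - 2.17*n^2 + 2.64*n + 5.39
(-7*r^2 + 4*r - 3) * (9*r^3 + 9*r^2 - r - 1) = -63*r^5 - 27*r^4 + 16*r^3 - 24*r^2 - r + 3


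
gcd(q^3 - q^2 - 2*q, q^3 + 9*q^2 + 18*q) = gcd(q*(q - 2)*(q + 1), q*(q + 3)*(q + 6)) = q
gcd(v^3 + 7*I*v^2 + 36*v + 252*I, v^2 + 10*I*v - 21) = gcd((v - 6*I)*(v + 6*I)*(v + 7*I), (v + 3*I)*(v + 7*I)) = v + 7*I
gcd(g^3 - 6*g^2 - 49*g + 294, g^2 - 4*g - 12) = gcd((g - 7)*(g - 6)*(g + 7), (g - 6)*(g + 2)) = g - 6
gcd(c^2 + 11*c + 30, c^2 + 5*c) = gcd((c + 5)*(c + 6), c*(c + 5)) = c + 5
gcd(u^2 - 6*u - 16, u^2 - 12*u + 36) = 1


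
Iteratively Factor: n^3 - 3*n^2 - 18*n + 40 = (n - 2)*(n^2 - n - 20) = (n - 2)*(n + 4)*(n - 5)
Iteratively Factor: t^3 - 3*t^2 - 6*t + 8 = (t - 4)*(t^2 + t - 2) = (t - 4)*(t - 1)*(t + 2)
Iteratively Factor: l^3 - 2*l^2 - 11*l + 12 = (l - 1)*(l^2 - l - 12) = (l - 4)*(l - 1)*(l + 3)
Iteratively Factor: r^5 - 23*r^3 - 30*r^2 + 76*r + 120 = (r - 2)*(r^4 + 2*r^3 - 19*r^2 - 68*r - 60) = (r - 2)*(r + 3)*(r^3 - r^2 - 16*r - 20) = (r - 2)*(r + 2)*(r + 3)*(r^2 - 3*r - 10) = (r - 5)*(r - 2)*(r + 2)*(r + 3)*(r + 2)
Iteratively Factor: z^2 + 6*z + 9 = (z + 3)*(z + 3)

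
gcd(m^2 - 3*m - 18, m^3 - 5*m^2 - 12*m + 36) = m^2 - 3*m - 18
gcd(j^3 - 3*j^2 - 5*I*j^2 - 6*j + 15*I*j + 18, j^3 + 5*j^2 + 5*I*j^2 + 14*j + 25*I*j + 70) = j - 2*I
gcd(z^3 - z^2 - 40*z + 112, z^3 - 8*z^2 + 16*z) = z^2 - 8*z + 16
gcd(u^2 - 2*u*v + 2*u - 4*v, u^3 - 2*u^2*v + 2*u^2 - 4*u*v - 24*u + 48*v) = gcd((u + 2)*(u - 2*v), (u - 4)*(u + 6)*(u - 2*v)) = u - 2*v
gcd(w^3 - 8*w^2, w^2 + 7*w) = w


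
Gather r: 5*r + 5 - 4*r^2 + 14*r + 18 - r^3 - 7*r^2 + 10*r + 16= -r^3 - 11*r^2 + 29*r + 39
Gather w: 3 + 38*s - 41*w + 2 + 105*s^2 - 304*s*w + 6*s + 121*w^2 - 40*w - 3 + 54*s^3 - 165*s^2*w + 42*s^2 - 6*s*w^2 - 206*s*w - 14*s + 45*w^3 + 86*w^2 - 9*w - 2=54*s^3 + 147*s^2 + 30*s + 45*w^3 + w^2*(207 - 6*s) + w*(-165*s^2 - 510*s - 90)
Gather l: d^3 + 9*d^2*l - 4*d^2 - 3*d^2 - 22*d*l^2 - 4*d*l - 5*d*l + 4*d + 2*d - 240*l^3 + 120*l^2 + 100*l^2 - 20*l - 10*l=d^3 - 7*d^2 + 6*d - 240*l^3 + l^2*(220 - 22*d) + l*(9*d^2 - 9*d - 30)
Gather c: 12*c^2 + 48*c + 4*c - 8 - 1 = 12*c^2 + 52*c - 9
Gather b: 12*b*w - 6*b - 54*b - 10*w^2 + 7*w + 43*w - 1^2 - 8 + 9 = b*(12*w - 60) - 10*w^2 + 50*w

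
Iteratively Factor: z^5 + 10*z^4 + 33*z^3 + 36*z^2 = (z + 4)*(z^4 + 6*z^3 + 9*z^2) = (z + 3)*(z + 4)*(z^3 + 3*z^2) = z*(z + 3)*(z + 4)*(z^2 + 3*z) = z^2*(z + 3)*(z + 4)*(z + 3)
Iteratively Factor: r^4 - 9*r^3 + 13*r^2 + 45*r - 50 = (r + 2)*(r^3 - 11*r^2 + 35*r - 25) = (r - 1)*(r + 2)*(r^2 - 10*r + 25) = (r - 5)*(r - 1)*(r + 2)*(r - 5)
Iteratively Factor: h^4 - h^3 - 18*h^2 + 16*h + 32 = (h + 1)*(h^3 - 2*h^2 - 16*h + 32) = (h + 1)*(h + 4)*(h^2 - 6*h + 8) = (h - 4)*(h + 1)*(h + 4)*(h - 2)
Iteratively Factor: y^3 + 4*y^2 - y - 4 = (y - 1)*(y^2 + 5*y + 4) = (y - 1)*(y + 4)*(y + 1)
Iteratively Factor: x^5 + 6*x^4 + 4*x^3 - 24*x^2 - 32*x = (x + 2)*(x^4 + 4*x^3 - 4*x^2 - 16*x) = (x + 2)^2*(x^3 + 2*x^2 - 8*x) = x*(x + 2)^2*(x^2 + 2*x - 8) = x*(x - 2)*(x + 2)^2*(x + 4)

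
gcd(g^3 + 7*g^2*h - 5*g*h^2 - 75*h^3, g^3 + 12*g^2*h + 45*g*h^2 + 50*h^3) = g^2 + 10*g*h + 25*h^2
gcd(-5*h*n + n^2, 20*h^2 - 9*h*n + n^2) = 5*h - n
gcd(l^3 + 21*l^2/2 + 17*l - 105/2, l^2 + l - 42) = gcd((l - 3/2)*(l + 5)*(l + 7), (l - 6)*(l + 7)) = l + 7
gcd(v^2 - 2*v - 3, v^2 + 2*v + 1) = v + 1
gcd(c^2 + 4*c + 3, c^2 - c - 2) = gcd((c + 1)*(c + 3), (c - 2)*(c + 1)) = c + 1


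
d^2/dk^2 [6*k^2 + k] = 12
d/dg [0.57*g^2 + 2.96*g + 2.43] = 1.14*g + 2.96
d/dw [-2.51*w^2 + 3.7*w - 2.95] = 3.7 - 5.02*w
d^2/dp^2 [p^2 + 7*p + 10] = 2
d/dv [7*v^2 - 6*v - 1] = 14*v - 6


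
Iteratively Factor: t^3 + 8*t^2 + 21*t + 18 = (t + 3)*(t^2 + 5*t + 6) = (t + 2)*(t + 3)*(t + 3)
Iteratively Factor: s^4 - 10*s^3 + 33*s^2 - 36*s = (s - 3)*(s^3 - 7*s^2 + 12*s) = (s - 3)^2*(s^2 - 4*s) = (s - 4)*(s - 3)^2*(s)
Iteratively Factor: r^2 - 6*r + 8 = (r - 4)*(r - 2)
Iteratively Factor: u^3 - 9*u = (u + 3)*(u^2 - 3*u) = (u - 3)*(u + 3)*(u)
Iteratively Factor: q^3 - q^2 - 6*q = (q + 2)*(q^2 - 3*q) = (q - 3)*(q + 2)*(q)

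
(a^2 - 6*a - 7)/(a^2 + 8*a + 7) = (a - 7)/(a + 7)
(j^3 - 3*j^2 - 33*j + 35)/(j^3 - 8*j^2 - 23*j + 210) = (j - 1)/(j - 6)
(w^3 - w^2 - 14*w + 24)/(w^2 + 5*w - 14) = (w^2 + w - 12)/(w + 7)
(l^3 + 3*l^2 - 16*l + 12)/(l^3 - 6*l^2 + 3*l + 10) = (l^2 + 5*l - 6)/(l^2 - 4*l - 5)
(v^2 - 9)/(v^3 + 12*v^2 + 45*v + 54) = (v - 3)/(v^2 + 9*v + 18)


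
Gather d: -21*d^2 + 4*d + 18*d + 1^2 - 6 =-21*d^2 + 22*d - 5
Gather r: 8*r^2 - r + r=8*r^2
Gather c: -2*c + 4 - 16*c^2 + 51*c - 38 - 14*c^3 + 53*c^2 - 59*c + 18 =-14*c^3 + 37*c^2 - 10*c - 16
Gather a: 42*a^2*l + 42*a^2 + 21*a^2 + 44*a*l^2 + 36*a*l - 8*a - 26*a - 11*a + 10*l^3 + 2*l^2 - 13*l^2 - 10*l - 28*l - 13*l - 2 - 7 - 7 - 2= a^2*(42*l + 63) + a*(44*l^2 + 36*l - 45) + 10*l^3 - 11*l^2 - 51*l - 18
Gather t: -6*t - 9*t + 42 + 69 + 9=120 - 15*t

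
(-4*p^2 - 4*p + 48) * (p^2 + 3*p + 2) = -4*p^4 - 16*p^3 + 28*p^2 + 136*p + 96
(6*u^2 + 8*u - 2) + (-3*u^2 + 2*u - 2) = 3*u^2 + 10*u - 4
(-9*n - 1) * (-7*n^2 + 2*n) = 63*n^3 - 11*n^2 - 2*n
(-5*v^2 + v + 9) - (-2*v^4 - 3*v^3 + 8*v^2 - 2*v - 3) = 2*v^4 + 3*v^3 - 13*v^2 + 3*v + 12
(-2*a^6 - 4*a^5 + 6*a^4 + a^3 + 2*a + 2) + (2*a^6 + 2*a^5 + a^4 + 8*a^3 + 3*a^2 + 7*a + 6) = -2*a^5 + 7*a^4 + 9*a^3 + 3*a^2 + 9*a + 8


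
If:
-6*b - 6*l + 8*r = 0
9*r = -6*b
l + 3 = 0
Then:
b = 27/17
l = -3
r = -18/17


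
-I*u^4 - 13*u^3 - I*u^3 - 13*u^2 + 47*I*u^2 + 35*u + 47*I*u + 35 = (u - 7*I)*(u - 5*I)*(u - I)*(-I*u - I)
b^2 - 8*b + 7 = (b - 7)*(b - 1)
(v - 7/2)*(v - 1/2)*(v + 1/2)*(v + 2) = v^4 - 3*v^3/2 - 29*v^2/4 + 3*v/8 + 7/4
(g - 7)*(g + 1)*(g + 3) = g^3 - 3*g^2 - 25*g - 21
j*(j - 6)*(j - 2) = j^3 - 8*j^2 + 12*j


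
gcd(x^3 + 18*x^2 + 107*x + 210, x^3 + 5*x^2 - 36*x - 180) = x^2 + 11*x + 30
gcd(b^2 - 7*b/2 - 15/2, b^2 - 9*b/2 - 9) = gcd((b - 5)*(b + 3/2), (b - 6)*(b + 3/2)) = b + 3/2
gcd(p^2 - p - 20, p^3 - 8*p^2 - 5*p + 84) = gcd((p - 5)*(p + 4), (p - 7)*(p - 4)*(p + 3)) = 1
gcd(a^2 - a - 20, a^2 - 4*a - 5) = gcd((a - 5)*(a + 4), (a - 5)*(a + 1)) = a - 5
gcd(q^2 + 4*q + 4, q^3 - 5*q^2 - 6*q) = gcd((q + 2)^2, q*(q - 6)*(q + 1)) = 1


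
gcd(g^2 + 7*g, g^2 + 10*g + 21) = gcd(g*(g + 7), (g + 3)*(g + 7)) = g + 7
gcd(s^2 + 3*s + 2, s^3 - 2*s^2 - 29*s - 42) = s + 2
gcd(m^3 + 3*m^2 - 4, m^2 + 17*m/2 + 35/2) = 1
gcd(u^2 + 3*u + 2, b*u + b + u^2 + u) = u + 1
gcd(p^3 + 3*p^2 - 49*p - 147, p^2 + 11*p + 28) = p + 7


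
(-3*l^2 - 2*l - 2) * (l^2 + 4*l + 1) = -3*l^4 - 14*l^3 - 13*l^2 - 10*l - 2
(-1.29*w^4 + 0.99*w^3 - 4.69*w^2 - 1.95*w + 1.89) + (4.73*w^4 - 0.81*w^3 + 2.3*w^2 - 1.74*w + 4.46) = 3.44*w^4 + 0.18*w^3 - 2.39*w^2 - 3.69*w + 6.35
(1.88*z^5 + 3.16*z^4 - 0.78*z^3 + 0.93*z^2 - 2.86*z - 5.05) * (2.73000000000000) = 5.1324*z^5 + 8.6268*z^4 - 2.1294*z^3 + 2.5389*z^2 - 7.8078*z - 13.7865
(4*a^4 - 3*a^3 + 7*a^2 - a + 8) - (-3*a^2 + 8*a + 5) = 4*a^4 - 3*a^3 + 10*a^2 - 9*a + 3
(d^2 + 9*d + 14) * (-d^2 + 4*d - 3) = -d^4 - 5*d^3 + 19*d^2 + 29*d - 42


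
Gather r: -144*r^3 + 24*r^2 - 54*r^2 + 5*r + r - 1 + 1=-144*r^3 - 30*r^2 + 6*r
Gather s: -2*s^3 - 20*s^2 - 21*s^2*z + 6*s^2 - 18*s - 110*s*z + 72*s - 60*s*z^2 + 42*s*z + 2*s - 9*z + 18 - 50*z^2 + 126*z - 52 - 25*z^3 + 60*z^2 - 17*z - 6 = -2*s^3 + s^2*(-21*z - 14) + s*(-60*z^2 - 68*z + 56) - 25*z^3 + 10*z^2 + 100*z - 40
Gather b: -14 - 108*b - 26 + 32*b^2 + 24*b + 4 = 32*b^2 - 84*b - 36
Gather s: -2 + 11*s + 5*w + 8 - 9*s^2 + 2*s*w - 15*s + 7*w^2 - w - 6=-9*s^2 + s*(2*w - 4) + 7*w^2 + 4*w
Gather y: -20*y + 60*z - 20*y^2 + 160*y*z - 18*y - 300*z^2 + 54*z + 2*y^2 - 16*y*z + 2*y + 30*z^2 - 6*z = -18*y^2 + y*(144*z - 36) - 270*z^2 + 108*z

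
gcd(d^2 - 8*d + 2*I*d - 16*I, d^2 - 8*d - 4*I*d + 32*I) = d - 8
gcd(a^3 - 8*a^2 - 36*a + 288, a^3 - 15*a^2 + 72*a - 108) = a - 6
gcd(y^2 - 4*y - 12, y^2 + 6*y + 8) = y + 2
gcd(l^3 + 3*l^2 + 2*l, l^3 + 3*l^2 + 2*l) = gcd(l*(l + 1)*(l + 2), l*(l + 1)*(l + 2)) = l^3 + 3*l^2 + 2*l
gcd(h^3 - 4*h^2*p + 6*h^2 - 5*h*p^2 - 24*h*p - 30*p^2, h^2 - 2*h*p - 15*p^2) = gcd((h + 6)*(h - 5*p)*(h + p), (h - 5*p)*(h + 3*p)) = -h + 5*p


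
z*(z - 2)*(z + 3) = z^3 + z^2 - 6*z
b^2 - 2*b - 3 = (b - 3)*(b + 1)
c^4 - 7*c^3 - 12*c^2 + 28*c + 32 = (c - 8)*(c - 2)*(c + 1)*(c + 2)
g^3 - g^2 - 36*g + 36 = (g - 6)*(g - 1)*(g + 6)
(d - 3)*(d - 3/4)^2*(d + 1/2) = d^4 - 4*d^3 + 45*d^2/16 + 27*d/32 - 27/32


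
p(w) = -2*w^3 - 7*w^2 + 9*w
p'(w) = -6*w^2 - 14*w + 9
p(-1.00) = -14.00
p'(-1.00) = 17.00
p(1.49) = -8.75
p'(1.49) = -25.18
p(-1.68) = -25.39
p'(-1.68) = 15.59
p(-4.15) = -14.96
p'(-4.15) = -36.24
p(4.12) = -221.61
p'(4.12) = -150.53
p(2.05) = -28.20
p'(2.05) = -44.92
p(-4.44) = -2.90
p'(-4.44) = -47.12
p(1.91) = -22.28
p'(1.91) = -39.63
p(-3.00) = -36.00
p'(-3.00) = -3.00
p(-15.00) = 5040.00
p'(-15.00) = -1131.00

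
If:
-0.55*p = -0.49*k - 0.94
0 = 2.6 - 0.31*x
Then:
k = 1.12244897959184*p - 1.91836734693878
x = 8.39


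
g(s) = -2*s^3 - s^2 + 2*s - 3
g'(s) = -6*s^2 - 2*s + 2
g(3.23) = -74.37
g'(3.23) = -67.06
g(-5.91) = 363.10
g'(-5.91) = -195.75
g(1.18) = -5.32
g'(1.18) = -8.71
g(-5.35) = 263.94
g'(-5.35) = -159.04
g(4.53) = -200.38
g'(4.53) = -130.19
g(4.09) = -148.38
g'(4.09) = -106.55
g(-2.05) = 5.93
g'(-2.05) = -19.12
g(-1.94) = 3.96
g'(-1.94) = -16.70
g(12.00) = -3579.00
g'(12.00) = -886.00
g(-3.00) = 36.00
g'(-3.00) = -46.00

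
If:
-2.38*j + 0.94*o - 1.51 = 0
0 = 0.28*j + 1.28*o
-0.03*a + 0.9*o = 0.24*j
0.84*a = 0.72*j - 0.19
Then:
No Solution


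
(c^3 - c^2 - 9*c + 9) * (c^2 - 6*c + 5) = c^5 - 7*c^4 + 2*c^3 + 58*c^2 - 99*c + 45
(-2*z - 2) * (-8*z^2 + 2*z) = 16*z^3 + 12*z^2 - 4*z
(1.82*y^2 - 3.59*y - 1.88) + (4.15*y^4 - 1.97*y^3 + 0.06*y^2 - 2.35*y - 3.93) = 4.15*y^4 - 1.97*y^3 + 1.88*y^2 - 5.94*y - 5.81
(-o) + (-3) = -o - 3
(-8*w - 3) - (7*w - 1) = -15*w - 2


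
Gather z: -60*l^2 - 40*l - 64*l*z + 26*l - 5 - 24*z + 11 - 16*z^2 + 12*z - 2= -60*l^2 - 14*l - 16*z^2 + z*(-64*l - 12) + 4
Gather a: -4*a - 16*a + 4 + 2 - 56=-20*a - 50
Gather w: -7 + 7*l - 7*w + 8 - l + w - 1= 6*l - 6*w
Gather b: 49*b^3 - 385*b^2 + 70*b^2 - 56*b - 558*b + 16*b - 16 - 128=49*b^3 - 315*b^2 - 598*b - 144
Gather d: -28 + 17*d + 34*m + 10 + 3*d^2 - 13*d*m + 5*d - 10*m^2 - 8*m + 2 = 3*d^2 + d*(22 - 13*m) - 10*m^2 + 26*m - 16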